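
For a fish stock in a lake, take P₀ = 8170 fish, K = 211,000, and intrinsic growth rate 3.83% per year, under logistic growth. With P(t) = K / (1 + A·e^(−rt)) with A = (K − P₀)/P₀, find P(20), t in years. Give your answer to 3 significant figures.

≈ 16,800 fish

A = (211000 − 8170)/8170 = 24.82619
P(20) = 211000 / (1 + 24.82619·e^(−0.0383·20)) = 211000 / (1 + 24.82619·0.464869)
= 211000 / 12.54092 ≈ 16824.92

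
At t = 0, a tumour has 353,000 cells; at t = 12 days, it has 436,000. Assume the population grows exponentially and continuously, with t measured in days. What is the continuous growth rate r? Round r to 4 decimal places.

436000 = 353000 · e^(r·12)
e^(12r) = 436000/353000 = 1.23513
r = ln(1.23513) / 12 = 0.21117 / 12

r ≈ 0.0176 per day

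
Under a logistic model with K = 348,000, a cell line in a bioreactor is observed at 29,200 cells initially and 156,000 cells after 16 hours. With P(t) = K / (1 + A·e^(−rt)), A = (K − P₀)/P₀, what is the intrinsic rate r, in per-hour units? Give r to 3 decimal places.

A = (348000 − 29200)/29200 = 10.91781
156000 = 348000/(1 + 10.91781·e^(−r·16)) → e^(−16r) = (2.23077 − 1)/10.91781 = 0.11273
r = −ln(0.11273)/16 = 2.18276/16

r ≈ 0.136 per hour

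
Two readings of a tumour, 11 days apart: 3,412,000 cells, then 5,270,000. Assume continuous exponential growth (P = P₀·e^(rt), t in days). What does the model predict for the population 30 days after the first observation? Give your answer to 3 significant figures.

r = ln(5270000/3412000) / 11 ≈ 0.039521 per day
P(30) = 3412000 · e^(0.039521·30) = 3412000 · 3.27275 ≈ 11166638.51

≈ 11,200,000 cells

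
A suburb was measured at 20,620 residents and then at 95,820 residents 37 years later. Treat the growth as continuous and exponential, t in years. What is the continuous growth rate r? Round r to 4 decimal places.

r ≈ 0.0415 per year

95820 = 20620 · e^(r·37)
e^(37r) = 95820/20620 = 4.64694
r = ln(4.64694) / 37 = 1.53621 / 37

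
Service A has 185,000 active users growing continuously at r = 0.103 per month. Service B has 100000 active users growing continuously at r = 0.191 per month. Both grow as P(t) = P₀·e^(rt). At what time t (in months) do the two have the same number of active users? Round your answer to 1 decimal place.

185000·e^(0.103t) = 100000·e^(0.191t)
185000/100000 = e^((0.191 − 0.103)t) → ln(1.85) = 0.088·t
t = 0.61519 / 0.088

t ≈ 7.0 months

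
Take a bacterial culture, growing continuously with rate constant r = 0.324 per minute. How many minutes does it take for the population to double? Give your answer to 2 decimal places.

doubling time = ln(2) / |r| = 0.69315 / 0.324

doubling time ≈ 2.14 minutes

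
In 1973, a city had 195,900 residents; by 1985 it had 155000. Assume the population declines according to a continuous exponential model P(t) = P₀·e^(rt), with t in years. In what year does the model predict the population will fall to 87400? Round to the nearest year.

year 2014

r = ln(155000/195900) / 12 = -0.23418/12 ≈ -0.019515 per year
t = ln(87400/195900) / r = -0.80711/-0.019515 ≈ 41.36 years after 1973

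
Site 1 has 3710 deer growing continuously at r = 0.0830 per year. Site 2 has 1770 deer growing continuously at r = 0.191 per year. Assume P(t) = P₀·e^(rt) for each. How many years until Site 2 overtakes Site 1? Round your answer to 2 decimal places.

t ≈ 6.85 years

3710·e^(0.083t) = 1770·e^(0.191t)
3710/1770 = e^((0.191 − 0.083)t) → ln(2.09605) = 0.108·t
t = 0.74005 / 0.108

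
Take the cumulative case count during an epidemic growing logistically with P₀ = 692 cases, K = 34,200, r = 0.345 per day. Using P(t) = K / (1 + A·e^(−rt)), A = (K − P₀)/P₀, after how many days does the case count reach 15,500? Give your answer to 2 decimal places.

A = (34200 − 692)/692 = 48.42197
15500 = 34200/(1 + 48.42197·e^(−0.345t)) → 1 + 48.42197·e^(−0.345t) = 2.20645
e^(−0.345t) = 0.024915 → t = ln(40.13585)/0.345 = 3.69227/0.345

t ≈ 10.70 days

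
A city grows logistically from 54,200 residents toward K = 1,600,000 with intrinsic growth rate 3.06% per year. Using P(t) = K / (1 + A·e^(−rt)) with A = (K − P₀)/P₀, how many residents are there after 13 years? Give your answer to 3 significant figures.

A = (1600000 − 54200)/54200 = 28.5203
P(13) = 1600000 / (1 + 28.5203·e^(−0.0306·13)) = 1600000 / (1 + 28.5203·0.671796)
= 1600000 / 20.15983 ≈ 79365.75

≈ 79,400 residents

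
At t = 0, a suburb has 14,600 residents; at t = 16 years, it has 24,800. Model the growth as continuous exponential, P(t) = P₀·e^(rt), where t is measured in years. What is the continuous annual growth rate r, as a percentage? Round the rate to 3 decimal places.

r ≈ 3.311% per year

24800 = 14600 · e^(r·16)
e^(16r) = 24800/14600 = 1.69863
r = ln(1.69863) / 16 = 0.52982 / 16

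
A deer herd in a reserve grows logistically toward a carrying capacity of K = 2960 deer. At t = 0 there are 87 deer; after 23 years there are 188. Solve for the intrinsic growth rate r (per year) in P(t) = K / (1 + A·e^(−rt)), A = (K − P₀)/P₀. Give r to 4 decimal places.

r ≈ 0.0351 per year

A = (2960 − 87)/87 = 33.02299
188 = 2960/(1 + 33.02299·e^(−r·23)) → e^(−23r) = (15.74468 − 1)/33.02299 = 0.446497
r = −ln(0.446497)/23 = 0.80632/23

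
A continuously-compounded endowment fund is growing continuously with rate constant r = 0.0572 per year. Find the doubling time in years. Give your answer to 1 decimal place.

doubling time = ln(2) / |r| = 0.69315 / 0.0572

doubling time ≈ 12.1 years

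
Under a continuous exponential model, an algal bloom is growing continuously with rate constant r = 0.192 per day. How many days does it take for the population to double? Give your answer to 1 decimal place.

doubling time ≈ 3.6 days

doubling time = ln(2) / |r| = 0.69315 / 0.192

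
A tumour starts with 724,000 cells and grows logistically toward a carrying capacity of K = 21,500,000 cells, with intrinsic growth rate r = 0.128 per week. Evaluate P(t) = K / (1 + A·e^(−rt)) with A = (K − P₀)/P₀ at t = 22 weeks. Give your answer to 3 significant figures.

A = (21500000 − 724000)/724000 = 28.69613
P(22) = 21500000 / (1 + 28.69613·e^(−0.128·22)) = 21500000 / (1 + 28.69613·0.059845)
= 21500000 / 2.71732 ≈ 7912220.49

≈ 7,910,000 cells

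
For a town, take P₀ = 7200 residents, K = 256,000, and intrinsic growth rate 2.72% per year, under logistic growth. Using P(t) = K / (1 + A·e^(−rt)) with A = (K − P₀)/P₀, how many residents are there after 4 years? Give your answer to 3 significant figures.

≈ 8,000 residents

A = (256000 − 7200)/7200 = 34.55556
P(4) = 256000 / (1 + 34.55556·e^(−0.0272·4)) = 256000 / (1 + 34.55556·0.89691)
= 256000 / 31.99322 ≈ 8001.7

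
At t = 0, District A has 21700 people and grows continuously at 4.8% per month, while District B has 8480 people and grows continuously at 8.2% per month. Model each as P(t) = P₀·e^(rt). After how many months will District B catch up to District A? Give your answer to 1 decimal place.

21700·e^(0.048t) = 8480·e^(0.082t)
21700/8480 = e^((0.082 − 0.048)t) → ln(2.55896) = 0.034·t
t = 0.9396 / 0.034

t ≈ 27.6 months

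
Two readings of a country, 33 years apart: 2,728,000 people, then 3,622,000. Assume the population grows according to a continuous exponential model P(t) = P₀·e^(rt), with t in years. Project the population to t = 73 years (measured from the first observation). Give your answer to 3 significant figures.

≈ 5,110,000 people

r = ln(3622000/2728000) / 33 ≈ 0.00859 per year
P(73) = 2728000 · e^(0.00859·73) = 2728000 · 1.87207 ≈ 5106995.94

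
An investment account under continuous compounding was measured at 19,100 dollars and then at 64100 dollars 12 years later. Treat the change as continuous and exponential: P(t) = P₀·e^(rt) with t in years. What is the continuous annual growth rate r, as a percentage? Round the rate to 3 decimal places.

r ≈ 10.090% per year

64100 = 19100 · e^(r·12)
e^(12r) = 64100/19100 = 3.35602
r = ln(3.35602) / 12 = 1.21076 / 12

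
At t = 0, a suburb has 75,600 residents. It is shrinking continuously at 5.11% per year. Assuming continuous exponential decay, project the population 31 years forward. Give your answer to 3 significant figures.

P(31) = 75600 · e^(-0.0511·31) = 75600 · e^(-1.5841)
= 75600 · 0.20513 ≈ 15508

≈ 15,500 residents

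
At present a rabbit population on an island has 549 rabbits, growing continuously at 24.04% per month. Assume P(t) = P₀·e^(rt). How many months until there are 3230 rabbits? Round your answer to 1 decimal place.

t ≈ 7.4 months

3230 = 549 · e^(0.2404·t)
t = ln(3230/549) / 0.2404 = ln(5.88342) / 0.2404 = 1.77214 / 0.2404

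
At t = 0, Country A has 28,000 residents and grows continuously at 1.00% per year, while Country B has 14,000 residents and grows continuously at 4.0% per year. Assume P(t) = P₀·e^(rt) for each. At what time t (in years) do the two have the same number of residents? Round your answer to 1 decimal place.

t ≈ 23.1 years

28000·e^(0.01t) = 14000·e^(0.04t)
28000/14000 = e^((0.04 − 0.01)t) → ln(2) = 0.03·t
t = 0.69315 / 0.03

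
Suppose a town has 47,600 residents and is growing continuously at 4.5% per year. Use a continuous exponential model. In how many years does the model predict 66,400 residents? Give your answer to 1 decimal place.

66400 = 47600 · e^(0.045·t)
t = ln(66400/47600) / 0.045 = ln(1.39496) / 0.045 = 0.33286 / 0.045

t ≈ 7.4 years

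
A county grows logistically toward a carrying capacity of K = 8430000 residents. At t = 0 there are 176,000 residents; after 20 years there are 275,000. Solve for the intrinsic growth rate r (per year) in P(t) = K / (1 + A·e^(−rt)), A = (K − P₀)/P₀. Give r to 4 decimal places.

A = (8430000 − 176000)/176000 = 46.89773
275000 = 8430000/(1 + 46.89773·e^(−r·20)) → e^(−20r) = (30.65455 − 1)/46.89773 = 0.632324
r = −ln(0.632324)/20 = 0.45835/20

r ≈ 0.0229 per year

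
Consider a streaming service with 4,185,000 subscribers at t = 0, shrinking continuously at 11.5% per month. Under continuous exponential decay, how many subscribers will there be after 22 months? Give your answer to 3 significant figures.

≈ 333,000 subscribers

P(22) = 4185000 · e^(-0.115·22) = 4185000 · e^(-2.53)
= 4185000 · 0.07966 ≈ 333373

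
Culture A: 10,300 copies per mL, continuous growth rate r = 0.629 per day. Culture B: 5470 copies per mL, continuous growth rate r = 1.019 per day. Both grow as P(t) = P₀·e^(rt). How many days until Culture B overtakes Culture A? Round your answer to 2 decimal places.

t ≈ 1.62 days

10300·e^(0.629t) = 5470·e^(1.019t)
10300/5470 = e^((1.019 − 0.629)t) → ln(1.883) = 0.39·t
t = 0.63287 / 0.39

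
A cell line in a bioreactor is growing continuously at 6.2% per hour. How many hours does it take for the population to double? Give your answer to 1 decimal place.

doubling time ≈ 11.2 hours

doubling time = ln(2) / |r| = 0.69315 / 0.062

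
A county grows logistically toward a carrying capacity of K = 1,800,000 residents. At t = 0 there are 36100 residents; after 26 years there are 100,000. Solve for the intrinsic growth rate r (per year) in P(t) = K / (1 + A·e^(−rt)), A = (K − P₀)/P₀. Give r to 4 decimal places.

A = (1800000 − 36100)/36100 = 48.8615
100000 = 1800000/(1 + 48.8615·e^(−r·26)) → e^(−26r) = (18 − 1)/48.8615 = 0.347922
r = −ln(0.347922)/26 = 1.05578/26

r ≈ 0.0406 per year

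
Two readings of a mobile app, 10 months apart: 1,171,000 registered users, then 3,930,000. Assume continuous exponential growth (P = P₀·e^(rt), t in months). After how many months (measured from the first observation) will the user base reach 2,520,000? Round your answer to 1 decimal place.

r = ln(3930000/1171000) / 10 ≈ 0.121078 per month
t = ln(2520000/1171000) / r = 0.7664 / 0.121078 ≈ 6.33

t ≈ 6.3 months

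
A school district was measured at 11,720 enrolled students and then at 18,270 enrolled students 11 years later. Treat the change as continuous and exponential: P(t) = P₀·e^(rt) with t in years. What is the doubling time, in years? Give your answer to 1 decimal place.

doubling time ≈ 17.2 years

r = ln(18270/11720) / 11 = ln(1.55887) / 11 ≈ 0.04036 per year
doubling time = ln 2 / |r| = 0.69315 / 0.04036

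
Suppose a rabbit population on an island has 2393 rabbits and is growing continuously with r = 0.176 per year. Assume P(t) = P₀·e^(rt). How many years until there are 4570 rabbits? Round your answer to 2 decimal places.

4570 = 2393 · e^(0.176·t)
t = ln(4570/2393) / 0.176 = ln(1.90974) / 0.176 = 0.64697 / 0.176

t ≈ 3.68 years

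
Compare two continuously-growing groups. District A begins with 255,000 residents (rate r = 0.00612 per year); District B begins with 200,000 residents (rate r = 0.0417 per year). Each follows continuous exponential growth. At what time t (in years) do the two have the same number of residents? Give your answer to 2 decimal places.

255000·e^(0.00612t) = 200000·e^(0.0417t)
255000/200000 = e^((0.0417 − 0.00612)t) → ln(1.275) = 0.03558·t
t = 0.24295 / 0.03558

t ≈ 6.83 years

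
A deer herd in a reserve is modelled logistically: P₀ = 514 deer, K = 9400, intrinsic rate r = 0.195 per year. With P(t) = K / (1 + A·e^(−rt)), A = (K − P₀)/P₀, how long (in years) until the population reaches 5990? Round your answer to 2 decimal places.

t ≈ 17.50 years

A = (9400 − 514)/514 = 17.28794
5990 = 9400/(1 + 17.28794·e^(−0.195t)) → 1 + 17.28794·e^(−0.195t) = 1.56928
e^(−0.195t) = 0.032929 → t = ln(30.36796)/0.195 = 3.41339/0.195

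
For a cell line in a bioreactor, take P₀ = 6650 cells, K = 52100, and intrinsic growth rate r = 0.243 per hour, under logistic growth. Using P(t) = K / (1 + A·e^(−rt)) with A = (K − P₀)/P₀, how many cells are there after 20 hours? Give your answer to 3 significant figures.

A = (52100 − 6650)/6650 = 6.83459
P(20) = 52100 / (1 + 6.83459·e^(−0.243·20)) = 52100 / (1 + 6.83459·0.00775)
= 52100 / 1.05297 ≈ 49479.03

≈ 49,500 cells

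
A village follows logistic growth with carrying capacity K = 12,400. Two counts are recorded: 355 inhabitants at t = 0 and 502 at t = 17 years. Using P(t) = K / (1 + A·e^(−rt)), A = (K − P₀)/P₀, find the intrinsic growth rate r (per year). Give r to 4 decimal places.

A = (12400 − 355)/355 = 33.92958
502 = 12400/(1 + 33.92958·e^(−r·17)) → e^(−17r) = (24.7012 − 1)/33.92958 = 0.698541
r = −ln(0.698541)/17 = 0.35876/17

r ≈ 0.0211 per year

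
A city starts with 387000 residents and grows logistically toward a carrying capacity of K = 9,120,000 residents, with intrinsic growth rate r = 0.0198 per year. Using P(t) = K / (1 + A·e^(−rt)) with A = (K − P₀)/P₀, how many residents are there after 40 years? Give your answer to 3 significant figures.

≈ 813,000 residents

A = (9120000 − 387000)/387000 = 22.56589
P(40) = 9120000 / (1 + 22.56589·e^(−0.0198·40)) = 9120000 / (1 + 22.56589·0.452938)
= 9120000 / 11.22095 ≈ 812765.4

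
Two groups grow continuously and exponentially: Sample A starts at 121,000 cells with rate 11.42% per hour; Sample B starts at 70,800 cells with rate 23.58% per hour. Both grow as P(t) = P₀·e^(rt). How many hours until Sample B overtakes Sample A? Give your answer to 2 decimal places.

t ≈ 4.41 hours

121000·e^(0.1142t) = 70800·e^(0.2358t)
121000/70800 = e^((0.2358 − 0.1142)t) → ln(1.70904) = 0.1216·t
t = 0.53593 / 0.1216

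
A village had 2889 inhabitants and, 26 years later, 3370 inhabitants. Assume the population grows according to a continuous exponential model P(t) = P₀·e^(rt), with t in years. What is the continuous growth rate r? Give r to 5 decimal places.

r ≈ 0.00592 per year

3370 = 2889 · e^(r·26)
e^(26r) = 3370/2889 = 1.16649
r = ln(1.16649) / 26 = 0.154 / 26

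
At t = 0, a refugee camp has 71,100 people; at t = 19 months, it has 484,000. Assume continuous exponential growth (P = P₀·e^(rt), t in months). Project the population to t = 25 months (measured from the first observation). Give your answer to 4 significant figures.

r = ln(484000/71100) / 19 ≈ 0.100947 per month
P(25) = 71100 · e^(0.100947·25) = 71100 · 12.47443 ≈ 886932.03

≈ 886,900 people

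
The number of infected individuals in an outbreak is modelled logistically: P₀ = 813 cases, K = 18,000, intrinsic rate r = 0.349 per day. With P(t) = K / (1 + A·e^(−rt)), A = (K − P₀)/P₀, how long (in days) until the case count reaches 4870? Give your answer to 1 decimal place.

t ≈ 5.9 days

A = (18000 − 813)/813 = 21.14022
4870 = 18000/(1 + 21.14022·e^(−0.349t)) → 1 + 21.14022·e^(−0.349t) = 3.6961
e^(−0.349t) = 0.127534 → t = ln(7.84104)/0.349 = 2.05937/0.349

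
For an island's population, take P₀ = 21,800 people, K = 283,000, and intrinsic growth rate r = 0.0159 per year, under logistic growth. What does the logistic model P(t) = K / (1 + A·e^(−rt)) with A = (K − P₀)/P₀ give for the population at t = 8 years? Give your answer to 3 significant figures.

≈ 24,500 people

A = (283000 − 21800)/21800 = 11.98165
P(8) = 283000 / (1 + 11.98165·e^(−0.0159·8)) = 283000 / (1 + 11.98165·0.880558)
= 283000 / 11.55053 ≈ 24501.03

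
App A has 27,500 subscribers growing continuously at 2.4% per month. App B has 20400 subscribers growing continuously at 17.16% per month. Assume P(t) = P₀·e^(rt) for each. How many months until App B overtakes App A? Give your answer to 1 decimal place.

27500·e^(0.024t) = 20400·e^(0.1716t)
27500/20400 = e^((0.1716 − 0.024)t) → ln(1.34804) = 0.1476·t
t = 0.29865 / 0.1476

t ≈ 2.0 months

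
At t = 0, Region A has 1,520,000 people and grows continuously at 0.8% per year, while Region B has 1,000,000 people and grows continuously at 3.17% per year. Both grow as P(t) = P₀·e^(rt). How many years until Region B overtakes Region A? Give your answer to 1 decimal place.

t ≈ 17.7 years

1520000·e^(0.008t) = 1000000·e^(0.0317t)
1520000/1000000 = e^((0.0317 − 0.008)t) → ln(1.52) = 0.0237·t
t = 0.41871 / 0.0237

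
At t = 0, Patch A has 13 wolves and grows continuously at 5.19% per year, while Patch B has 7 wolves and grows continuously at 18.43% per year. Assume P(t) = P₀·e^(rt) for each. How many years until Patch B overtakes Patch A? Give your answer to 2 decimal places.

13·e^(0.0519t) = 7·e^(0.1843t)
13/7 = e^((0.1843 − 0.0519)t) → ln(1.85714) = 0.1324·t
t = 0.61904 / 0.1324

t ≈ 4.68 years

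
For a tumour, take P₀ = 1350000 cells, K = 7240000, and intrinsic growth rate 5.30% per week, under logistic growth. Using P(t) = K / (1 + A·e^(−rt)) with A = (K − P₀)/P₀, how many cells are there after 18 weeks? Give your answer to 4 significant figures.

A = (7240000 − 1350000)/1350000 = 4.36296
P(18) = 7240000 / (1 + 4.36296·e^(−0.053·18)) = 7240000 / (1 + 4.36296·0.385197)
= 7240000 / 2.6806 ≈ 2700886.96

≈ 2,701,000 cells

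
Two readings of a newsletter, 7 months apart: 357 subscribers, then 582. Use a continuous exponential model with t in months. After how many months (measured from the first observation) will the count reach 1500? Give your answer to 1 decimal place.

t ≈ 20.6 months

r = ln(582/357) / 7 ≈ 0.069819 per month
t = ln(1500/357) / r = 1.43548 / 0.069819 ≈ 20.56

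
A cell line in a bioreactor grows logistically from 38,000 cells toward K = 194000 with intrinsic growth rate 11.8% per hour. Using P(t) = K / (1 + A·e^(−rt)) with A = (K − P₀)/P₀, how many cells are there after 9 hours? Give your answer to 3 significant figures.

A = (194000 − 38000)/38000 = 4.10526
P(9) = 194000 / (1 + 4.10526·e^(−0.118·9)) = 194000 / (1 + 4.10526·0.345764)
= 194000 / 2.41945 ≈ 80183.5

≈ 80,200 cells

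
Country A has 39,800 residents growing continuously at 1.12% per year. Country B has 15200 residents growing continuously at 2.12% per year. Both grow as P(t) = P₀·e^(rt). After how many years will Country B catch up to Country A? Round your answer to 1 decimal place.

39800·e^(0.0112t) = 15200·e^(0.0212t)
39800/15200 = e^((0.0212 − 0.0112)t) → ln(2.61842) = 0.01·t
t = 0.96257 / 0.01

t ≈ 96.3 years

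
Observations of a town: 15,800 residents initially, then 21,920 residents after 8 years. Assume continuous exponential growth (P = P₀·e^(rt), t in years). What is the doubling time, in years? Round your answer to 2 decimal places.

doubling time ≈ 16.94 years

r = ln(21920/15800) / 8 = ln(1.38734) / 8 ≈ 0.040924 per year
doubling time = ln 2 / |r| = 0.69315 / 0.040924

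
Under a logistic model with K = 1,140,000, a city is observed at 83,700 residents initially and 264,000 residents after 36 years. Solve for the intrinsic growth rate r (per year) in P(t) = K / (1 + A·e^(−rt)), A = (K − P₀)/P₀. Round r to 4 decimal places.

r ≈ 0.0371 per year

A = (1140000 − 83700)/83700 = 12.62007
264000 = 1140000/(1 + 12.62007·e^(−r·36)) → e^(−36r) = (4.31818 − 1)/12.62007 = 0.262929
r = −ln(0.262929)/36 = 1.33587/36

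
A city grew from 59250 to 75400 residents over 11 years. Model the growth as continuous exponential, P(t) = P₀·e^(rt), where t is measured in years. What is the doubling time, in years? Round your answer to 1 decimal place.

doubling time ≈ 31.6 years

r = ln(75400/59250) / 11 = ln(1.27257) / 11 ≈ 0.021913 per year
doubling time = ln 2 / |r| = 0.69315 / 0.021913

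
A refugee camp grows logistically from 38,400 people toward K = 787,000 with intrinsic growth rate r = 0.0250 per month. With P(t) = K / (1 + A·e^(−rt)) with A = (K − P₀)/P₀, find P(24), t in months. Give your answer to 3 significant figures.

A = (787000 − 38400)/38400 = 19.49479
P(24) = 787000 / (1 + 19.49479·e^(−0.025·24)) = 787000 / (1 + 19.49479·0.548812)
= 787000 / 11.69897 ≈ 67270.89

≈ 67,300 people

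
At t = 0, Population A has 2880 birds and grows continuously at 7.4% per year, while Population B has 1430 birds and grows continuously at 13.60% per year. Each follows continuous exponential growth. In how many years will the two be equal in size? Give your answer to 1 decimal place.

2880·e^(0.074t) = 1430·e^(0.136t)
2880/1430 = e^((0.136 − 0.074)t) → ln(2.01399) = 0.062·t
t = 0.70012 / 0.062

t ≈ 11.3 years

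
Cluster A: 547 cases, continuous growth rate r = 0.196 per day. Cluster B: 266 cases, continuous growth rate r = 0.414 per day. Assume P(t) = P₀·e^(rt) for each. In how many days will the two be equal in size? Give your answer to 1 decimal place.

t ≈ 3.3 days

547·e^(0.196t) = 266·e^(0.414t)
547/266 = e^((0.414 − 0.196)t) → ln(2.05639) = 0.218·t
t = 0.72095 / 0.218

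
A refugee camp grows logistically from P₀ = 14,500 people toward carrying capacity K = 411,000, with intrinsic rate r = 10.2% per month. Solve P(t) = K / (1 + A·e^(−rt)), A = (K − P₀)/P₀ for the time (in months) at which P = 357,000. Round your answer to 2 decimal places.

t ≈ 50.95 months

A = (411000 − 14500)/14500 = 27.34483
357000 = 411000/(1 + 27.34483·e^(−0.102t)) → 1 + 27.34483·e^(−0.102t) = 1.15126
e^(−0.102t) = 0.005532 → t = ln(180.77969)/0.102 = 5.19728/0.102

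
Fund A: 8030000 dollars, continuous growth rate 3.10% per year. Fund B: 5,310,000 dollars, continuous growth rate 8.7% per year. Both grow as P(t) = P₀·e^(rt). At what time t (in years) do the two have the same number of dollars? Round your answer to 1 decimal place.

8030000·e^(0.031t) = 5310000·e^(0.087t)
8030000/5310000 = e^((0.087 − 0.031)t) → ln(1.51224) = 0.056·t
t = 0.41359 / 0.056

t ≈ 7.4 years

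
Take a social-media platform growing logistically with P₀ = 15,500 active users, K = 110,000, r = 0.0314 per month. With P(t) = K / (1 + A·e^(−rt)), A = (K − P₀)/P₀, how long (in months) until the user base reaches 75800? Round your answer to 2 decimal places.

A = (110000 − 15500)/15500 = 6.09677
75800 = 110000/(1 + 6.09677·e^(−0.0314t)) → 1 + 6.09677·e^(−0.0314t) = 1.45119
e^(−0.0314t) = 0.074004 → t = ln(13.51273)/0.0314 = 2.60363/0.0314

t ≈ 82.92 months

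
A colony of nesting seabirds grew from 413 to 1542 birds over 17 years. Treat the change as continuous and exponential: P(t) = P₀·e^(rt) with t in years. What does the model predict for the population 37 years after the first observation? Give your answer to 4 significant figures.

≈ 7,264 birds

r = ln(1542/413) / 17 ≈ 0.077493 per year
P(37) = 413 · e^(0.077493·37) = 413 · 17.58869 ≈ 7264.13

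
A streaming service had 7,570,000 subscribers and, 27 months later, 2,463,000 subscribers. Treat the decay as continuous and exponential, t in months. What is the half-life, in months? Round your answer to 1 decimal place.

half-life ≈ 16.7 months

r = ln(2463000/7570000) / 27 = ln(0.32536) / 27 ≈ -0.041586 per month
half-life = ln 2 / |r| = 0.69315 / 0.041586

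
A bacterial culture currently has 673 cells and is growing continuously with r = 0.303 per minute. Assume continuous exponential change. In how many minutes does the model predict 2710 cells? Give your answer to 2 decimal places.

t ≈ 4.60 minutes

2710 = 673 · e^(0.303·t)
t = ln(2710/673) / 0.303 = ln(4.02675) / 0.303 = 1.39296 / 0.303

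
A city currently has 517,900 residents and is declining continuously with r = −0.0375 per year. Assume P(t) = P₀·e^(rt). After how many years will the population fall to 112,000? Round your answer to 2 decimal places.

112000 = 517900 · e^(-0.0375·t)
t = ln(112000/517900) / -0.0375 = ln(0.21626) / -0.0375 = -1.53128 / -0.0375

t ≈ 40.83 years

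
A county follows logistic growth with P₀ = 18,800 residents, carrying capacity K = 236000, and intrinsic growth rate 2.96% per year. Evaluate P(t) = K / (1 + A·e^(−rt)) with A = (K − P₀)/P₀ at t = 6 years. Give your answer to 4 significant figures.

A = (236000 − 18800)/18800 = 11.55319
P(6) = 236000 / (1 + 11.55319·e^(−0.0296·6)) = 236000 / (1 + 11.55319·0.837277)
= 236000 / 10.67322 ≈ 22111.41

≈ 22,110 residents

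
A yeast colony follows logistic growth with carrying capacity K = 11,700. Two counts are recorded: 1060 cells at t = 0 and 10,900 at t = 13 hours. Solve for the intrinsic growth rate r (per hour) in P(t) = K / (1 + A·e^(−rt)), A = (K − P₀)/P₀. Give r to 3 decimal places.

A = (11700 − 1060)/1060 = 10.03774
10900 = 11700/(1 + 10.03774·e^(−r·13)) → e^(−13r) = (1.07339 − 1)/10.03774 = 0.007312
r = −ln(0.007312)/13 = 4.91826/13

r ≈ 0.378 per hour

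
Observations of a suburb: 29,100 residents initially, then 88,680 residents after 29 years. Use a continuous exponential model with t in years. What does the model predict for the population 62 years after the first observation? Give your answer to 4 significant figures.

≈ 315,100 residents

r = ln(88680/29100) / 29 ≈ 0.038424 per year
P(62) = 29100 · e^(0.038424·62) = 29100 · 10.82966 ≈ 315143.04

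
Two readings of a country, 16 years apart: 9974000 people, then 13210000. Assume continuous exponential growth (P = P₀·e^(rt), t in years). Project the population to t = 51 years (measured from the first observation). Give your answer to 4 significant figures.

r = ln(13210000/9974000) / 16 ≈ 0.017562 per year
P(51) = 9974000 · e^(0.017562·51) = 9974000 · 2.44896 ≈ 24425923.78

≈ 24,430,000 people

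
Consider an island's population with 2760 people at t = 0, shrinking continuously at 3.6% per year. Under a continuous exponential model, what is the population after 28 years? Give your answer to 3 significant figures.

P(28) = 2760 · e^(-0.036·28) = 2760 · e^(-1.008)
= 2760 · 0.36495 ≈ 1007.26

≈ 1,010 people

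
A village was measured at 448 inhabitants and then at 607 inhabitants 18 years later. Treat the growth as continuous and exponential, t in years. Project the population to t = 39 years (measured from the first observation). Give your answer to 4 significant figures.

≈ 865.1 inhabitants

r = ln(607/448) / 18 ≈ 0.016874 per year
P(39) = 448 · e^(0.016874·39) = 448 · 1.93111 ≈ 865.14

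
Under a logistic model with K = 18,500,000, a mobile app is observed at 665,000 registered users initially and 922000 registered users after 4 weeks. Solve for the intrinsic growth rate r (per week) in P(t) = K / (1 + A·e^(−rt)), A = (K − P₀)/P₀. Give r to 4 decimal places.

A = (18500000 − 665000)/665000 = 26.81955
922000 = 18500000/(1 + 26.81955·e^(−r·4)) → e^(−4r) = (20.06508 − 1)/26.81955 = 0.710865
r = −ln(0.710865)/4 = 0.34127/4

r ≈ 0.0853 per week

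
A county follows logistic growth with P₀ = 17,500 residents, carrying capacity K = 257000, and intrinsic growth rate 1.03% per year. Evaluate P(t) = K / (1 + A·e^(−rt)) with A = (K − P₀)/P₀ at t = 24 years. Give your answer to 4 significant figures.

A = (257000 − 17500)/17500 = 13.68571
P(24) = 257000 / (1 + 13.68571·e^(−0.0103·24)) = 257000 / (1 + 13.68571·0.780984)
= 257000 / 11.68833 ≈ 21987.74

≈ 21,990 residents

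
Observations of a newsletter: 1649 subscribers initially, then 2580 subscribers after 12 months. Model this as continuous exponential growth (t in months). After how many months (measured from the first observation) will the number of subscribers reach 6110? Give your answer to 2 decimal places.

r = ln(2580/1649) / 12 ≈ 0.037302 per month
t = ln(6110/1649) / r = 1.30976 / 0.037302 ≈ 35.113

t ≈ 35.11 months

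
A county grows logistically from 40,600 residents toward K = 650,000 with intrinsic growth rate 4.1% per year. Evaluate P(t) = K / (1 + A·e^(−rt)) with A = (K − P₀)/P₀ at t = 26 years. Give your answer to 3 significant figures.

A = (650000 − 40600)/40600 = 15.00985
P(26) = 650000 / (1 + 15.00985·e^(−0.041·26)) = 650000 / (1 + 15.00985·0.344383)
= 650000 / 6.16914 ≈ 105363.1

≈ 105,000 residents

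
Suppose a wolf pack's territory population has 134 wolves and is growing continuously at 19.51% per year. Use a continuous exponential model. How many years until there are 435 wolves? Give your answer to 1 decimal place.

435 = 134 · e^(0.1951·t)
t = ln(435/134) / 0.1951 = ln(3.24627) / 0.1951 = 1.17751 / 0.1951

t ≈ 6.0 years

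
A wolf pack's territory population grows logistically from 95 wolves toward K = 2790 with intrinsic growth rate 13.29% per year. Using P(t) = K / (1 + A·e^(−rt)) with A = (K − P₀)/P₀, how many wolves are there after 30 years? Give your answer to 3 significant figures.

A = (2790 − 95)/95 = 28.36842
P(30) = 2790 / (1 + 28.36842·e^(−0.1329·30)) = 2790 / (1 + 28.36842·0.018555)
= 2790 / 1.52638 ≈ 1827.85

≈ 1,830 wolves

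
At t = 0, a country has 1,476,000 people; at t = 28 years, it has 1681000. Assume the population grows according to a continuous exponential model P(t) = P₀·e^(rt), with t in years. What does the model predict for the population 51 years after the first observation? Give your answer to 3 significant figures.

≈ 1,870,000 people

r = ln(1681000/1476000) / 28 ≈ 0.004645 per year
P(51) = 1476000 · e^(0.004645·51) = 1476000 · 1.26729 ≈ 1870523.26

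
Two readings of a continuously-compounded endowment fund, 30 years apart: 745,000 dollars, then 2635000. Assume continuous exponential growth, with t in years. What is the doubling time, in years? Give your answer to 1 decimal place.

doubling time ≈ 16.5 years

r = ln(2635000/745000) / 30 = ln(3.53691) / 30 ≈ 0.042108 per year
doubling time = ln 2 / |r| = 0.69315 / 0.042108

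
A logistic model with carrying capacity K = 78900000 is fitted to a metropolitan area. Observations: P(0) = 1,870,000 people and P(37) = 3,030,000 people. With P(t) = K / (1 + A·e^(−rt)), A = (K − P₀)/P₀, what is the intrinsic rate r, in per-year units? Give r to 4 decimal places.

A = (78900000 − 1870000)/1870000 = 41.19251
3030000 = 78900000/(1 + 41.19251·e^(−r·37)) → e^(−37r) = (26.0396 − 1)/41.19251 = 0.607868
r = −ln(0.607868)/37 = 0.4978/37

r ≈ 0.0135 per year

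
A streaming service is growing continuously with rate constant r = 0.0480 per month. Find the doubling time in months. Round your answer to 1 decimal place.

doubling time ≈ 14.4 months

doubling time = ln(2) / |r| = 0.69315 / 0.048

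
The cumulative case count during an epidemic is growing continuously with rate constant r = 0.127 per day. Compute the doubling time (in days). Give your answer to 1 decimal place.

doubling time ≈ 5.5 days

doubling time = ln(2) / |r| = 0.69315 / 0.127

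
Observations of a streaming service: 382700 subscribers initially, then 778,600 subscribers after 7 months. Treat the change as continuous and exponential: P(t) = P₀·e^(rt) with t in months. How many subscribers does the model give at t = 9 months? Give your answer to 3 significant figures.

≈ 954,000 subscribers

r = ln(778600/382700) / 7 ≈ 0.101464 per month
P(9) = 382700 · e^(0.101464·9) = 382700 · 2.49222 ≈ 953772.22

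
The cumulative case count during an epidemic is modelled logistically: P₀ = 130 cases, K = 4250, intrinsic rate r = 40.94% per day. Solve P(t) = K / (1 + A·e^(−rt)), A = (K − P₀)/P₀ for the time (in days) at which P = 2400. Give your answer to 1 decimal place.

A = (4250 − 130)/130 = 31.69231
2400 = 4250/(1 + 31.69231·e^(−0.4094t)) → 1 + 31.69231·e^(−0.4094t) = 1.77083
e^(−0.4094t) = 0.024322 → t = ln(41.11435)/0.4094 = 3.71636/0.4094

t ≈ 9.1 days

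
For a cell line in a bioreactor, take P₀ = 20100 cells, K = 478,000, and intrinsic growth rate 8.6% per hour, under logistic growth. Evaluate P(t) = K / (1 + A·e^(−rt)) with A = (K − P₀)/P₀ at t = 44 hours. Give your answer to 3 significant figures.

≈ 315,000 cells

A = (478000 − 20100)/20100 = 22.78109
P(44) = 478000 / (1 + 22.78109·e^(−0.086·44)) = 478000 / (1 + 22.78109·0.022732)
= 478000 / 1.51785 ≈ 314919.06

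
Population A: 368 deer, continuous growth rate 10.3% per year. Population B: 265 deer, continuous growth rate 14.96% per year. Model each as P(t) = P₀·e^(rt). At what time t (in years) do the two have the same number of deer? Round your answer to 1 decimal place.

t ≈ 7.0 years

368·e^(0.103t) = 265·e^(0.1496t)
368/265 = e^((0.1496 − 0.103)t) → ln(1.38868) = 0.0466·t
t = 0.32835 / 0.0466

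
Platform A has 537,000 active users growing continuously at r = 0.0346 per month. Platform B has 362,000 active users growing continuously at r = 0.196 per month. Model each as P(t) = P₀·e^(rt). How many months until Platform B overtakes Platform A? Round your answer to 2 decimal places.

537000·e^(0.0346t) = 362000·e^(0.196t)
537000/362000 = e^((0.196 − 0.0346)t) → ln(1.48343) = 0.1614·t
t = 0.39435 / 0.1614

t ≈ 2.44 months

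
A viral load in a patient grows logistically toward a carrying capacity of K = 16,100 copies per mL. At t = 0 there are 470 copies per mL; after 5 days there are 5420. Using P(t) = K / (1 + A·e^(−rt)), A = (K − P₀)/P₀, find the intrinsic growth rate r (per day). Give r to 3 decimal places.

r ≈ 0.565 per day

A = (16100 − 470)/470 = 33.25532
5420 = 16100/(1 + 33.25532·e^(−r·5)) → e^(−5r) = (2.97048 − 1)/33.25532 = 0.059253
r = −ln(0.059253)/5 = 2.82594/5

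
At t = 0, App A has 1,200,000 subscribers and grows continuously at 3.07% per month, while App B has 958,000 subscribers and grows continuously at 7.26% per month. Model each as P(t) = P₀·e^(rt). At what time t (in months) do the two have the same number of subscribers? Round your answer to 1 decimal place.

1200000·e^(0.0307t) = 958000·e^(0.0726t)
1200000/958000 = e^((0.0726 − 0.0307)t) → ln(1.25261) = 0.0419·t
t = 0.22523 / 0.0419

t ≈ 5.4 months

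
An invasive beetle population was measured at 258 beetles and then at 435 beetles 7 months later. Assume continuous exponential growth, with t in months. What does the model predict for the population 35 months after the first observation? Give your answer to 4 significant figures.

r = ln(435/258) / 7 ≈ 0.074627 per month
P(35) = 258 · e^(0.074627·35) = 258 · 13.62535 ≈ 3515.34

≈ 3,515 beetles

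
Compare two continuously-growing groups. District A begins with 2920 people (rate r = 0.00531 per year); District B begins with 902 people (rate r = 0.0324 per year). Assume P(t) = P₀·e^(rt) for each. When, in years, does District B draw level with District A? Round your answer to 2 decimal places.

2920·e^(0.00531t) = 902·e^(0.0324t)
2920/902 = e^((0.0324 − 0.00531)t) → ln(3.23725) = 0.02709·t
t = 1.17472 / 0.02709

t ≈ 43.36 years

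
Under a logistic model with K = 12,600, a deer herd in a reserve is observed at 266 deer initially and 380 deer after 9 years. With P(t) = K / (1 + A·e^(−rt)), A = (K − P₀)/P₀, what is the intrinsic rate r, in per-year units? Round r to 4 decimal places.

r ≈ 0.0407 per year

A = (12600 − 266)/266 = 46.36842
380 = 12600/(1 + 46.36842·e^(−r·9)) → e^(−9r) = (33.15789 − 1)/46.36842 = 0.69353
r = −ln(0.69353)/9 = 0.36596/9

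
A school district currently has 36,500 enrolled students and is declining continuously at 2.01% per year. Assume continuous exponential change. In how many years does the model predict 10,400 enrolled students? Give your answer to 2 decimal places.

10400 = 36500 · e^(-0.0201·t)
t = ln(10400/36500) / -0.0201 = ln(0.28493) / -0.0201 = -1.25551 / -0.0201

t ≈ 62.46 years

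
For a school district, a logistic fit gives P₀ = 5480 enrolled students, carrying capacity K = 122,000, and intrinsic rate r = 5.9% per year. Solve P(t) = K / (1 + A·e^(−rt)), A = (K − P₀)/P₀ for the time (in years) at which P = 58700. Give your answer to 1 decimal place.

A = (122000 − 5480)/5480 = 21.26277
58700 = 122000/(1 + 21.26277·e^(−0.059t)) → 1 + 21.26277·e^(−0.059t) = 2.07836
e^(−0.059t) = 0.050716 → t = ln(19.71761)/0.059 = 2.98151/0.059

t ≈ 50.5 years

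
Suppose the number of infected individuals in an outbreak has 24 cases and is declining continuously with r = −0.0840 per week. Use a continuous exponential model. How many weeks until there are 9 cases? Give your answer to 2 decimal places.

t ≈ 11.68 weeks

9 = 24 · e^(-0.084·t)
t = ln(9/24) / -0.084 = ln(0.375) / -0.084 = -0.98083 / -0.084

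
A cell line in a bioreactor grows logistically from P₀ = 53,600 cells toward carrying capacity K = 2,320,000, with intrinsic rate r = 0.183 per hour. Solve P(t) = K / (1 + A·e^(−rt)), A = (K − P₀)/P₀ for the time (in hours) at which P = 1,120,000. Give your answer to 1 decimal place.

t ≈ 20.1 hours

A = (2320000 − 53600)/53600 = 42.28358
1120000 = 2320000/(1 + 42.28358·e^(−0.183t)) → 1 + 42.28358·e^(−0.183t) = 2.07143
e^(−0.183t) = 0.025339 → t = ln(39.46468)/0.183 = 3.67541/0.183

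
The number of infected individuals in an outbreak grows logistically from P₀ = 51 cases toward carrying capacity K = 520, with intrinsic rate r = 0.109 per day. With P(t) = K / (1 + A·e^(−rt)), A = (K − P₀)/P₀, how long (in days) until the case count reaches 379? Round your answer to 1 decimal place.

t ≈ 29.4 days

A = (520 − 51)/51 = 9.19608
379 = 520/(1 + 9.19608·e^(−0.109t)) → 1 + 9.19608·e^(−0.109t) = 1.37203
e^(−0.109t) = 0.040455 → t = ln(24.71854)/0.109 = 3.20755/0.109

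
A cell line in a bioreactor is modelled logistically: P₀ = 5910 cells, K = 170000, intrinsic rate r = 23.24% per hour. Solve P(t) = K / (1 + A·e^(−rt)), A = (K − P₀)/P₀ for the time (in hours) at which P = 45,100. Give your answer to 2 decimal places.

t ≈ 9.92 hours

A = (170000 − 5910)/5910 = 27.76481
45100 = 170000/(1 + 27.76481·e^(−0.2324t)) → 1 + 27.76481·e^(−0.2324t) = 3.7694
e^(−0.2324t) = 0.099745 → t = ln(10.02556)/0.2324 = 2.30514/0.2324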